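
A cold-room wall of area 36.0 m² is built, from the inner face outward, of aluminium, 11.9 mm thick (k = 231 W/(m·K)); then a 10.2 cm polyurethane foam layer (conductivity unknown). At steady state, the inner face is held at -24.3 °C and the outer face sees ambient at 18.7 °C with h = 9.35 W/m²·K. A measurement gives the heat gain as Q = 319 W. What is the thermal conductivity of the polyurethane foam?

ΣR = ΔT/Q = |-24.3 − 18.7|/319 = 0.1348 K/W
Known resistances:
  R_aluminium = L/(kA) = 0.0119/(231·36.0) = 1.431×10^-6 K/W
  R_conv,out = 1/(hA) = 1/(9.35·36.0) = 0.002971 K/W
R_polyurethane foam = ΣR − ΣR_known = 0.1348 − 0.002972 = 0.1318 K/W
L/(kA) = 0.1318 ⇒ k = 0.102/(0.1318·36.0) = 0.0215 W/m·K

k = 0.0215 W/m·K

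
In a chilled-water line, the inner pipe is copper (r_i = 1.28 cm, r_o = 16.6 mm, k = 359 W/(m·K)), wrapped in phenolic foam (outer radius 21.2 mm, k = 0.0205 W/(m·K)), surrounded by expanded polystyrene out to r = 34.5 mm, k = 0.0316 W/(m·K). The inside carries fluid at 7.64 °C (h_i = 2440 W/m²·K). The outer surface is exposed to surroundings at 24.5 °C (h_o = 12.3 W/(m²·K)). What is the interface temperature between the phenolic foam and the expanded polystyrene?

T = 14.4 °C

Resistance network (inner→outer):
  R'_conv,in = 1/(2πr h) = 1/(2π·0.0128·2440) = 0.005096 m·K/W
  R'_copper = ln(0.0166/0.0128)/(2πk) = 0.2600/(2π·359) = 1.152×10^-4 m·K/W
  R'_phenolic foam = ln(0.0212/0.0166)/(2πk) = 0.2446/(2π·0.0205) = 1.899 m·K/W
  R'_expanded polystyrene = ln(0.0345/0.0212)/(2πk) = 0.4870/(2π·0.0316) = 2.453 m·K/W
  R'_conv,out = 1/(2πr h) = 1/(2π·0.0345·12.3) = 0.3751 m·K/W
ΣR = 0.005096 + 1.152×10^-4 + 1.899 + 2.453 + 0.3751 = 4.732 m·K/W
Q' = ΔT/ΣR = (7.64 °C − 24.5 °C)/4.732 = -3.563 W/m
From the inner boundary to the phenolic foam/expanded polystyrene interface, ΣR_partial = 1.904 m·K/W.
T_interface = T_in − Q'·ΣR_partial = 7.64 °C − (-3.563)(1.904) = 14.4 °C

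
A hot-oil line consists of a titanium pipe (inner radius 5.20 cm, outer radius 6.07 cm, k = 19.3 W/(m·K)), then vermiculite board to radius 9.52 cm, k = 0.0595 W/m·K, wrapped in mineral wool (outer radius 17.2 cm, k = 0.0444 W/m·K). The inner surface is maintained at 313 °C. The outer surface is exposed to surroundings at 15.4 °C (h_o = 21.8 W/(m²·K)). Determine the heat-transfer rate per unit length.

Series thermal resistances, inner to outer:
  R'_titanium = ln(0.0607/0.0520)/(2πk) = 0.1547/(2π·19.3) = 0.001276 m·K/W
  R'_vermiculite board = ln(0.0952/0.0607)/(2πk) = 0.4500/(2π·0.0595) = 1.204 m·K/W
  R'_mineral wool = ln(0.172/0.0952)/(2πk) = 0.5915/(2π·0.0444) = 2.120 m·K/W
  R'_conv,out = 1/(2πr h) = 1/(2π·0.172·21.8) = 0.04245 m·K/W
ΣR = 0.001276 + 1.204 + 2.120 + 0.04245 = 3.368 m·K/W
Q' = ΔT/ΣR = (313 °C − 15.4 °C)/3.368 = 88.4 W/m

Q' = 88.4 W/m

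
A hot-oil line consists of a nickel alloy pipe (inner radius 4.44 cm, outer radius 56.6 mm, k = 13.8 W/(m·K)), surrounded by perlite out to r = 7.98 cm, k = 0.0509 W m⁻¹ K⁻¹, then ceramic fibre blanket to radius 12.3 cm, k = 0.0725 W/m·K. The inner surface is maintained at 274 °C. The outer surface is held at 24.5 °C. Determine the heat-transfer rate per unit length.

Series thermal resistances, inner to outer:
  R'_nickel alloy = ln(0.0566/0.0444)/(2πk) = 0.2428/(2π·13.8) = 0.002800 m·K/W
  R'_perlite = ln(0.0798/0.0566)/(2πk) = 0.3435/(2π·0.0509) = 1.074 m·K/W
  R'_ceramic fibre blanket = ln(0.123/0.0798)/(2πk) = 0.4327/(2π·0.0725) = 0.9498 m·K/W
ΣR = 0.002800 + 1.074 + 0.9498 = 2.027 m·K/W
Q' = ΔT/ΣR = (274 °C − 24.5 °C)/2.027 = 123 W/m

Q' = 123 W/m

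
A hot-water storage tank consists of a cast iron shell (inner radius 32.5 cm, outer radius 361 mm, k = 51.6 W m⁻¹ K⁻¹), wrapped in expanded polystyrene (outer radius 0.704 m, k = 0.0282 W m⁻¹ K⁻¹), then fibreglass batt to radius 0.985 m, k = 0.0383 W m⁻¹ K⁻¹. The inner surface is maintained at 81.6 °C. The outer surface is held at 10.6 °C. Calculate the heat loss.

Treat each layer as a resistance in series:
  R_cast iron = (1/0.325 − 1/0.361)/(4πk) = 0.3068/(4π·51.6) = 4.732×10^-4 K/W
  R_expanded polystyrene = (1/0.361 − 1/0.704)/(4πk) = 1.350/(4π·0.0282) = 3.809 K/W
  R_fibreglass batt = (1/0.704 − 1/0.985)/(4πk) = 0.4052/(4π·0.0383) = 0.8420 K/W
ΣR = 4.732×10^-4 + 3.809 + 0.8420 = 4.651 K/W
Q = ΔT/ΣR = (81.6 °C − 10.6 °C)/4.651 = 15.3 W

Q = 15.3 W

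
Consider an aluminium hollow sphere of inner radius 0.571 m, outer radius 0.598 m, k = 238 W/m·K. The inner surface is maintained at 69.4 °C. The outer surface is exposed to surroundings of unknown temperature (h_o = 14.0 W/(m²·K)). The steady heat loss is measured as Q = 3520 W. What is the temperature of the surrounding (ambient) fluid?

T_out = 13.4 °C

Sum the resistances:
  R_aluminium = (1/0.571 − 1/0.598)/(4πk) = 0.07907/(4π·238) = 2.644×10^-5 K/W
  R_conv,out = 1/(4πr²h) = 1/(4π·0.598²·14.0) = 0.01589 K/W
ΣR = 0.01592 K/W
ΔT = Q·ΣR = 3520 × 0.01592 = 56.04 K
Heat flows outward, so T_out = T_in − ΔT = 69.4 − 56.04 = 13.4 °C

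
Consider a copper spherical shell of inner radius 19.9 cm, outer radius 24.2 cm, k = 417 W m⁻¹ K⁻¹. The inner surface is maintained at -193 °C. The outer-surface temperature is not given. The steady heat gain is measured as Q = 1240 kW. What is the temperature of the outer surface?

Series resistances:
  R_copper = (1/0.199 − 1/0.242)/(4πk) = 0.8929/(4π·417) = 1.704×10^-4 K/W
ΣR = 1.704×10^-4 K/W
ΔT = Q·ΣR = 1.24×10^6 × 1.704×10^-4 = 211.3 K
Heat flows inward, so T_out = T_in + ΔT = -193 + 211.3 = 18.3 °C

T_out = 18.3 °C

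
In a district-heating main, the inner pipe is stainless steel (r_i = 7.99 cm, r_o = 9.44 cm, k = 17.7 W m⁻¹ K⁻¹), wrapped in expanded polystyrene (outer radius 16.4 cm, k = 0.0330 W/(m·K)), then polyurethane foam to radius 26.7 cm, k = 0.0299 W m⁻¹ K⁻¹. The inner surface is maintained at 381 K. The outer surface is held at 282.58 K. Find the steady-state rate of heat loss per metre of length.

Treat each layer as a resistance in series:
  R'_stainless steel = ln(0.0944/0.0799)/(2πk) = 0.1668/(2π·17.7) = 0.001500 m·K/W
  R'_expanded polystyrene = ln(0.164/0.0944)/(2πk) = 0.5523/(2π·0.0330) = 2.664 m·K/W
  R'_polyurethane foam = ln(0.267/0.164)/(2πk) = 0.4874/(2π·0.0299) = 2.594 m·K/W
ΣR = 0.001500 + 2.664 + 2.594 = 5.260 m·K/W
Q' = ΔT/ΣR = (381 K − 282.58 K)/5.260 = 18.7 W/m

Q' = 18.7 W/m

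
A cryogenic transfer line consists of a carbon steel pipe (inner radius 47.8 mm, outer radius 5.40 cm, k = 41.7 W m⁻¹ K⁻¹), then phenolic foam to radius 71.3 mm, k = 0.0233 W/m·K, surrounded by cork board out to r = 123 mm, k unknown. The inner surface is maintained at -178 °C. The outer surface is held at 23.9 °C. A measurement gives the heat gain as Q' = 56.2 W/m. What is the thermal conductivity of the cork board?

k = 0.0512 W/m·K

ΣR = ΔT/Q' = |-178 − 23.9|/56.2 = 3.593 m·K/W
Known resistances:
  R'_carbon steel = ln(0.0540/0.0478)/(2πk) = 0.1220/(2π·41.7) = 4.655×10^-4 m·K/W
  R'_phenolic foam = ln(0.0713/0.0540)/(2πk) = 0.2779/(2π·0.0233) = 1.898 m·K/W
R_cork board = ΣR − ΣR_known = 3.593 − 1.898 = 1.695 m·K/W
ln(r₂/r₁)/(2πk) = 1.695 ⇒ k = 0.5453/(2π·1.695) = 0.0512 W/m·K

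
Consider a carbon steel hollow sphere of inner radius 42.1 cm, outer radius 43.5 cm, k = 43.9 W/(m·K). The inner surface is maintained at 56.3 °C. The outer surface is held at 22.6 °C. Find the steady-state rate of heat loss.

Q = 243 kW

Q = 4πk·ΔT/(1/r₁ − 1/r₂) = 4π × 43.9 × 33.7 / (1/0.421 − 1/0.435) = 2.43×10^5 W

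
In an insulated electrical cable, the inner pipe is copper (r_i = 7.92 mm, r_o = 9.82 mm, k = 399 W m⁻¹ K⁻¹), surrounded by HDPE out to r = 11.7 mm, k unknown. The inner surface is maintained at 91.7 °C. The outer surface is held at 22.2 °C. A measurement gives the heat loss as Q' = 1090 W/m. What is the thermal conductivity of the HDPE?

k = 0.438 W/m·K

ΣR = ΔT/Q' = |91.7 − 22.2|/1090 = 0.06376 m·K/W
Known resistances:
  R'_copper = ln(0.00982/0.00792)/(2πk) = 0.2150/(2π·399) = 8.577×10^-5 m·K/W
R_HDPE = ΣR − ΣR_known = 0.06376 − 8.577×10^-5 = 0.06367 m·K/W
ln(r₂/r₁)/(2πk) = 0.06367 ⇒ k = 0.1752/(2π·0.06367) = 0.438 W/m·K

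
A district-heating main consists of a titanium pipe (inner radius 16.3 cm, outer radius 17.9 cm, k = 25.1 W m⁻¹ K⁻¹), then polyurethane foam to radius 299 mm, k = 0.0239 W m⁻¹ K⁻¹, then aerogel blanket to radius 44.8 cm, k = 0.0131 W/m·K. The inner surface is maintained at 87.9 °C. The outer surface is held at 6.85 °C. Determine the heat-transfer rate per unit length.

Q' = 9.73 W/m

Series thermal resistances, inner to outer:
  R'_titanium = ln(0.179/0.163)/(2πk) = 0.09364/(2π·25.1) = 5.937×10^-4 m·K/W
  R'_polyurethane foam = ln(0.299/0.179)/(2πk) = 0.5131/(2π·0.0239) = 3.417 m·K/W
  R'_aerogel blanket = ln(0.448/0.299)/(2πk) = 0.4043/(2π·0.0131) = 4.913 m·K/W
ΣR = 5.937×10^-4 + 3.417 + 4.913 = 8.331 m·K/W
Q' = ΔT/ΣR = (87.9 °C − 6.85 °C)/8.331 = 9.73 W/m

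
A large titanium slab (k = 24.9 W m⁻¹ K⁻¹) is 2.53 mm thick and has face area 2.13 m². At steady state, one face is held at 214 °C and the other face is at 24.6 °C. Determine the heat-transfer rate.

Q = kA·ΔT/L = 24.9 × 2.13 × |214 °C − 24.6 °C| / 0.00253 = 3.97×10^6 W

Q = 3970 kW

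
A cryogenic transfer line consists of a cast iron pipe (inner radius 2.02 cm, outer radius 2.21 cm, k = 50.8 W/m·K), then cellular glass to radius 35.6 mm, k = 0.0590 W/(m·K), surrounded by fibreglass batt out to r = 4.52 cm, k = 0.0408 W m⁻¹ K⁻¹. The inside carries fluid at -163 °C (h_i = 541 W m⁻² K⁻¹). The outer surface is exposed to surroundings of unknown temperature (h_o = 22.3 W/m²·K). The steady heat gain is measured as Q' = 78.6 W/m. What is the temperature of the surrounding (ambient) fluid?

T_out = 24.9 °C

Sum the resistances:
  R'_conv,in = 1/(2πr h) = 1/(2π·0.0202·541) = 0.01456 m·K/W
  R'_cast iron = ln(0.0221/0.0202)/(2πk) = 0.08990/(2π·50.8) = 2.816×10^-4 m·K/W
  R'_cellular glass = ln(0.0356/0.0221)/(2πk) = 0.4768/(2π·0.0590) = 1.286 m·K/W
  R'_fibreglass batt = ln(0.0452/0.0356)/(2πk) = 0.2388/(2π·0.0408) = 0.9313 m·K/W
  R'_conv,out = 1/(2πr h) = 1/(2π·0.0452·22.3) = 0.1579 m·K/W
ΣR = 2.390 m·K/W
ΔT = Q'·ΣR = 78.6 × 2.390 = 187.9 K
Heat flows inward, so T_out = T_in + ΔT = -163 + 187.9 = 24.9 °C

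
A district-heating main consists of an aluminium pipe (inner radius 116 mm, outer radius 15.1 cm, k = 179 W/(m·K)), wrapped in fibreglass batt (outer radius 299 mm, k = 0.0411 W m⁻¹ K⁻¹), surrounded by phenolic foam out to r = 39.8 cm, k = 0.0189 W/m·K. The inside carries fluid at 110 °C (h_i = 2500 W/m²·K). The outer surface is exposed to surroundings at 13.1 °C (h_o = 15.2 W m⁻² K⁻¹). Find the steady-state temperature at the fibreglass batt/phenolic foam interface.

T = 59.5 °C

Resistance network (inner→outer):
  R'_conv,in = 1/(2πr h) = 1/(2π·0.116·2500) = 5.488×10^-4 m·K/W
  R'_aluminium = ln(0.151/0.116)/(2πk) = 0.2637/(2π·179) = 2.345×10^-4 m·K/W
  R'_fibreglass batt = ln(0.299/0.151)/(2πk) = 0.6832/(2π·0.0411) = 2.645 m·K/W
  R'_phenolic foam = ln(0.398/0.299)/(2πk) = 0.2860/(2π·0.0189) = 2.408 m·K/W
  R'_conv,out = 1/(2πr h) = 1/(2π·0.398·15.2) = 0.02631 m·K/W
ΣR = 5.488×10^-4 + 2.345×10^-4 + 2.645 + 2.408 + 0.02631 = 5.080 m·K/W
Q' = ΔT/ΣR = (110 °C − 13.1 °C)/5.080 = 19.07 W/m
From the inner boundary to the fibreglass batt/phenolic foam interface, ΣR_partial = 2.646 m·K/W.
T_interface = T_in − Q'·ΣR_partial = 110 °C − (19.07)(2.646) = 59.5 °C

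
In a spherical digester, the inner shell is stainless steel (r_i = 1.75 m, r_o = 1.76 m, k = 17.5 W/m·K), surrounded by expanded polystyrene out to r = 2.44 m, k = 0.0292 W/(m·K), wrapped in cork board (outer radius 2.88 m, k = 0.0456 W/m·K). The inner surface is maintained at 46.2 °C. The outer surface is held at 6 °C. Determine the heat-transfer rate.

Series thermal resistances, inner to outer:
  R_stainless steel = (1/1.75 − 1/1.76)/(4πk) = 0.003247/(4π·17.5) = 1.476×10^-5 K/W
  R_expanded polystyrene = (1/1.76 − 1/2.44)/(4πk) = 0.1583/(4π·0.0292) = 0.4315 K/W
  R_cork board = (1/2.44 − 1/2.88)/(4πk) = 0.06261/(4π·0.0456) = 0.1093 K/W
ΣR = 1.476×10^-5 + 0.4315 + 0.1093 = 0.5408 K/W
Q = ΔT/ΣR = (46.2 °C − 6 °C)/0.5408 = 74.3 W

Q = 74.3 W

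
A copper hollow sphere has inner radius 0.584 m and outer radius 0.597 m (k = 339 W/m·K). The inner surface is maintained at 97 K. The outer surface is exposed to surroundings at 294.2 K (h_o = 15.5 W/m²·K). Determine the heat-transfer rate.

Resistance network (inner→outer):
  R_copper = (1/0.584 − 1/0.597)/(4πk) = 0.03729/(4π·339) = 8.753×10^-6 K/W
  R_conv,out = 1/(4πr²h) = 1/(4π·0.597²·15.5) = 0.01440 K/W
ΣR = 8.753×10^-6 + 0.01440 = 0.01441 K/W
Q = ΔT/ΣR = (97 K − 294.2 K)/0.01441 = -13700 W
(Negative Q ⇒ heat flows inward; heat gain = 13700 W.)

Q = 13700 W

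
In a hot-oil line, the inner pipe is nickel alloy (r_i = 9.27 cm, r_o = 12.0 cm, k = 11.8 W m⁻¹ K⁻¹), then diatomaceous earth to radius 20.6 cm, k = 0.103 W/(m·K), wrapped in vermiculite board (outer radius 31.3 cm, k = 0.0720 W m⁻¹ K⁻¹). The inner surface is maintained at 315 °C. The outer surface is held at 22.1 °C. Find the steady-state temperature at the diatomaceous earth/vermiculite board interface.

T = 176 °C

Treat each layer as a resistance in series:
  R'_nickel alloy = ln(0.120/0.0927)/(2πk) = 0.2581/(2π·11.8) = 0.003481 m·K/W
  R'_diatomaceous earth = ln(0.206/0.120)/(2πk) = 0.5404/(2π·0.103) = 0.8350 m·K/W
  R'_vermiculite board = ln(0.313/0.206)/(2πk) = 0.4183/(2π·0.0720) = 0.9247 m·K/W
ΣR = 0.003481 + 0.8350 + 0.9247 = 1.763 m·K/W
Q' = ΔT/ΣR = (315 °C − 22.1 °C)/1.763 = 166.1 W/m
From the inner boundary to the diatomaceous earth/vermiculite board interface, ΣR_partial = 0.8385 m·K/W.
T_interface = T_in − Q'·ΣR_partial = 315 °C − (166.1)(0.8385) = 176 °C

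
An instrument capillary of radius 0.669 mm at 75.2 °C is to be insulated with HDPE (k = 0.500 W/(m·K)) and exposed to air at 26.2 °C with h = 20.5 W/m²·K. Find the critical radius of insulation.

r_cr = 2.44 cm

For a cylinder, r_cr = k_ins/h = 0.500/20.5 = 0.0244 m = 2.44 cm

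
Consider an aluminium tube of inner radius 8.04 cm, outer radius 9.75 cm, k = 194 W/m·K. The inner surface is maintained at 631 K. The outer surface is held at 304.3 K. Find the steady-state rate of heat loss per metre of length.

Q' = 2πk·ΔT/ln(r₂/r₁) = 2π × 194 × 326.7 / ln(0.0975/0.0804) = 2.07×10^6 W/m

Q' = 2070 kW/m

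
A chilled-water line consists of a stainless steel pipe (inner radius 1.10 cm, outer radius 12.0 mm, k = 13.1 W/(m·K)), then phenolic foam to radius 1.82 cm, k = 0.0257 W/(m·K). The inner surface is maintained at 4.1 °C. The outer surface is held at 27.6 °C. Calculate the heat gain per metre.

Q' = 9.11 W/m

Series thermal resistances, inner to outer:
  R'_stainless steel = ln(0.0120/0.0110)/(2πk) = 0.08701/(2π·13.1) = 0.001057 m·K/W
  R'_phenolic foam = ln(0.0182/0.0120)/(2πk) = 0.4165/(2π·0.0257) = 2.579 m·K/W
ΣR = 0.001057 + 2.579 = 2.580 m·K/W
Q' = ΔT/ΣR = (4.1 °C − 27.6 °C)/2.580 = -9.11 W/m
(Negative Q' ⇒ heat flows inward; heat gain = 9.11 W/m.)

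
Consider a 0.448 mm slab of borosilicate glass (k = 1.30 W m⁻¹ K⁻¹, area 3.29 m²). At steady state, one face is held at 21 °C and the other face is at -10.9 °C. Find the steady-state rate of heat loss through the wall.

Q = 305 kW

Q = kA·ΔT/L = 1.30 × 3.29 × |21 °C − -10.9 °C| / 4.48×10^-4 = 3.05×10^5 W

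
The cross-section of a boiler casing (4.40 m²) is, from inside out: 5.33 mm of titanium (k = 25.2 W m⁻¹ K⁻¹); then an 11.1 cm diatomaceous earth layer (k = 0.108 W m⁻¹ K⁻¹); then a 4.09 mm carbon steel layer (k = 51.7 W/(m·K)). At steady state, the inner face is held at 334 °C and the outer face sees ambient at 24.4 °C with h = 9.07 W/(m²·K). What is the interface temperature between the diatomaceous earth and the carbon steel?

T = 54.4 °C

Resistance network (inner→outer):
  R_titanium = L/(kA) = 0.00533/(25.2·4.40) = 4.807×10^-5 K/W
  R_diatomaceous earth = L/(kA) = 0.111/(0.108·4.40) = 0.2336 K/W
  R_carbon steel = L/(kA) = 0.00409/(51.7·4.40) = 1.798×10^-5 K/W
  R_conv,out = 1/(hA) = 1/(9.07·4.40) = 0.02506 K/W
ΣR = 4.807×10^-5 + 0.2336 + 1.798×10^-5 + 0.02506 = 0.2587 K/W
Q = ΔT/ΣR = (334 °C − 24.4 °C)/0.2587 = 1197 W
From the inner boundary to the diatomaceous earth/carbon steel interface, ΣR_partial = 0.2336 K/W.
T_interface = T_in − Q·ΣR_partial = 334 °C − (1197)(0.2336) = 54.4 °C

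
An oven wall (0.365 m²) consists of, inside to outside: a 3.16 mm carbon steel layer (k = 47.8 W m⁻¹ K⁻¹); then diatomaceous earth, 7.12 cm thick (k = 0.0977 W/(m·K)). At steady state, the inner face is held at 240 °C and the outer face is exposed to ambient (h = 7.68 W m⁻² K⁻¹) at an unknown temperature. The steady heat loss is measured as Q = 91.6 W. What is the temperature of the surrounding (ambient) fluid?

Sum the resistances:
  R_carbon steel = L/(kA) = 0.00316/(47.8·0.365) = 1.811×10^-4 K/W
  R_diatomaceous earth = L/(kA) = 0.0712/(0.0977·0.365) = 1.997 K/W
  R_conv,out = 1/(hA) = 1/(7.68·0.365) = 0.3567 K/W
ΣR = 2.354 K/W
ΔT = Q·ΣR = 91.6 × 2.354 = 215.6 K
Heat flows outward, so T_out = T_in − ΔT = 240 − 215.6 = 24.4 °C

T_out = 24.4 °C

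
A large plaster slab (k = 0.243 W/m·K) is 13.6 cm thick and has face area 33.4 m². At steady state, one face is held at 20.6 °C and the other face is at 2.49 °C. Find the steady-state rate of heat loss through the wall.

Q = kA·ΔT/L = 0.243 × 33.4 × |20.6 °C − 2.49 °C| / 0.136 = 1080 W

Q = 1080 W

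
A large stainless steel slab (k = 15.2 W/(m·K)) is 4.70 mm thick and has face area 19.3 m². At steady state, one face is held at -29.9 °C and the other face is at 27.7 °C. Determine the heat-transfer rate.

Q = 3600 kW

Q = kA·ΔT/L = 15.2 × 19.3 × |-29.9 °C − 27.7 °C| / 0.00470 = 3.60×10^6 W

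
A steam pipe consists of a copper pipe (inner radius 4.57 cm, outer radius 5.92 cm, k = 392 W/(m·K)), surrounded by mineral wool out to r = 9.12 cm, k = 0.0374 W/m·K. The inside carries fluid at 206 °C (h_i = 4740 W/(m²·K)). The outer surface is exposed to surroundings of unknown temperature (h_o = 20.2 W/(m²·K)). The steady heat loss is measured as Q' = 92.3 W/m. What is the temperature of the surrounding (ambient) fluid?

Sum the resistances:
  R'_conv,in = 1/(2πr h) = 1/(2π·0.0457·4740) = 7.347×10^-4 m·K/W
  R'_copper = ln(0.0592/0.0457)/(2πk) = 0.2588/(2π·392) = 1.051×10^-4 m·K/W
  R'_mineral wool = ln(0.0912/0.0592)/(2πk) = 0.4321/(2π·0.0374) = 1.839 m·K/W
  R'_conv,out = 1/(2πr h) = 1/(2π·0.0912·20.2) = 0.08639 m·K/W
ΣR = 1.926 m·K/W
ΔT = Q'·ΣR = 92.3 × 1.926 = 177.8 K
Heat flows outward, so T_out = T_in − ΔT = 206 − 177.8 = 28.2 °C

T_out = 28.2 °C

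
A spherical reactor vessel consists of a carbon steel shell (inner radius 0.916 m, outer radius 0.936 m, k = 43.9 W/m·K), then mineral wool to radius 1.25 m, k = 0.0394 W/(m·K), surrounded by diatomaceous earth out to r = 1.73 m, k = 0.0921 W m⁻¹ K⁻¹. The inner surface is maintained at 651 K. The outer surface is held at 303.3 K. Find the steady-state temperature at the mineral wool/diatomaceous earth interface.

T = 394 K

Series thermal resistances, inner to outer:
  R_carbon steel = (1/0.916 − 1/0.936)/(4πk) = 0.02333/(4π·43.9) = 4.228×10^-5 K/W
  R_mineral wool = (1/0.936 − 1/1.25)/(4πk) = 0.2684/(4π·0.0394) = 0.5420 K/W
  R_diatomaceous earth = (1/1.25 − 1/1.73)/(4πk) = 0.2220/(4π·0.0921) = 0.1918 K/W
ΣR = 4.228×10^-5 + 0.5420 + 0.1918 = 0.7338 K/W
Q = ΔT/ΣR = (651 K − 303.3 K)/0.7338 = 473.8 W
From the inner boundary to the mineral wool/diatomaceous earth interface, ΣR_partial = 0.5420 K/W.
T_interface = T_in − Q·ΣR_partial = 651 K − (473.8)(0.5420) = 394 K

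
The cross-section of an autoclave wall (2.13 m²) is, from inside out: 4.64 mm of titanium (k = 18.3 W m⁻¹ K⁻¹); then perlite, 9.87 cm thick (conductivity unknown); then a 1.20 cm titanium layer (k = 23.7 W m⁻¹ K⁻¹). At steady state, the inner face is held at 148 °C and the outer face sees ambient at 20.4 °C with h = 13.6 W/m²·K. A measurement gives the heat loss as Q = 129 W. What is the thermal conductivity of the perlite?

k = 0.0486 W/m·K

ΣR = ΔT/Q = |148 − 20.4|/129 = 0.9891 K/W
Known resistances:
  R_titanium = L/(kA) = 0.00464/(18.3·2.13) = 1.190×10^-4 K/W
  R_titanium = L/(kA) = 0.0120/(23.7·2.13) = 2.377×10^-4 K/W
  R_conv,out = 1/(hA) = 1/(13.6·2.13) = 0.03452 K/W
R_perlite = ΣR − ΣR_known = 0.9891 − 0.03488 = 0.9542 K/W
L/(kA) = 0.9542 ⇒ k = 0.0987/(0.9542·2.13) = 0.0486 W/m·K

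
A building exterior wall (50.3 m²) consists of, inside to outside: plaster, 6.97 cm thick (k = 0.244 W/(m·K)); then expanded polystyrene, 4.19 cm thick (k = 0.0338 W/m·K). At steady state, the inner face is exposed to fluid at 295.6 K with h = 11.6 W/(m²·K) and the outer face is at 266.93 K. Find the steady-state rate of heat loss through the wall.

Q = 895 W

Treat each layer as a resistance in series:
  R_conv,in = 1/(hA) = 1/(11.6·50.3) = 0.001714 K/W
  R_plaster = L/(kA) = 0.0697/(0.244·50.3) = 0.005679 K/W
  R_expanded polystyrene = L/(kA) = 0.0419/(0.0338·50.3) = 0.02465 K/W
ΣR = 0.001714 + 0.005679 + 0.02465 = 0.03204 K/W
Q = ΔT/ΣR = (295.6 K − 266.93 K)/0.03204 = 895 W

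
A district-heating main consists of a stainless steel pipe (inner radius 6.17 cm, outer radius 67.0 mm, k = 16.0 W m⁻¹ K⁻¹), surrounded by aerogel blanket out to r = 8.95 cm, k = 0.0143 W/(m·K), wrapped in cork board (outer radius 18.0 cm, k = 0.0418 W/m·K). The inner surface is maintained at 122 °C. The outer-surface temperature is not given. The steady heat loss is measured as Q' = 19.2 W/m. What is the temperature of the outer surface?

Series resistances:
  R'_stainless steel = ln(0.0670/0.0617)/(2πk) = 0.08241/(2π·16.0) = 8.197×10^-4 m·K/W
  R'_aerogel blanket = ln(0.0895/0.0670)/(2πk) = 0.2895/(2π·0.0143) = 3.223 m·K/W
  R'_cork board = ln(0.180/0.0895)/(2πk) = 0.6987/(2π·0.0418) = 2.660 m·K/W
ΣR = 5.884 m·K/W
ΔT = Q'·ΣR = 19.2 × 5.884 = 113.0 K
Heat flows outward, so T_out = T_in − ΔT = 122 − 113.0 = 9.0 °C

T_out = 9.0 °C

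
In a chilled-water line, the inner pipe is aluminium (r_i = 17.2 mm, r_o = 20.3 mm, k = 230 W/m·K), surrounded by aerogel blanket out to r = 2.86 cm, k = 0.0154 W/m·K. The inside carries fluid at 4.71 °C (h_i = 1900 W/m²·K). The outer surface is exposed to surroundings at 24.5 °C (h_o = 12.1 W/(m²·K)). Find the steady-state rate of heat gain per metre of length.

Treat each layer as a resistance in series:
  R'_conv,in = 1/(2πr h) = 1/(2π·0.0172·1900) = 0.004870 m·K/W
  R'_aluminium = ln(0.0203/0.0172)/(2πk) = 0.1657/(2π·230) = 1.147×10^-4 m·K/W
  R'_aerogel blanket = ln(0.0286/0.0203)/(2πk) = 0.3428/(2π·0.0154) = 3.543 m·K/W
  R'_conv,out = 1/(2πr h) = 1/(2π·0.0286·12.1) = 0.4599 m·K/W
ΣR = 0.004870 + 1.147×10^-4 + 3.543 + 0.4599 = 4.008 m·K/W
Q' = ΔT/ΣR = (4.71 °C − 24.5 °C)/4.008 = -4.94 W/m
(Negative Q' ⇒ heat flows inward; heat gain = 4.94 W/m.)

Q' = 4.94 W/m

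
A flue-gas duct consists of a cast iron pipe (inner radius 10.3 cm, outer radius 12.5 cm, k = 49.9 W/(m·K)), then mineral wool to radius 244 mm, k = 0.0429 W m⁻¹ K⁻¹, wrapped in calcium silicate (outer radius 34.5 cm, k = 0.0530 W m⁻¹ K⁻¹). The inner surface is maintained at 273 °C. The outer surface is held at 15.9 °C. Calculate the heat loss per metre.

Resistance network (inner→outer):
  R'_cast iron = ln(0.125/0.103)/(2πk) = 0.1936/(2π·49.9) = 6.174×10^-4 m·K/W
  R'_mineral wool = ln(0.244/0.125)/(2πk) = 0.6689/(2π·0.0429) = 2.481 m·K/W
  R'_calcium silicate = ln(0.345/0.244)/(2πk) = 0.3464/(2π·0.0530) = 1.040 m·K/W
ΣR = 6.174×10^-4 + 2.481 + 1.040 = 3.522 m·K/W
Q' = ΔT/ΣR = (273 °C − 15.9 °C)/3.522 = 73.0 W/m

Q' = 73.0 W/m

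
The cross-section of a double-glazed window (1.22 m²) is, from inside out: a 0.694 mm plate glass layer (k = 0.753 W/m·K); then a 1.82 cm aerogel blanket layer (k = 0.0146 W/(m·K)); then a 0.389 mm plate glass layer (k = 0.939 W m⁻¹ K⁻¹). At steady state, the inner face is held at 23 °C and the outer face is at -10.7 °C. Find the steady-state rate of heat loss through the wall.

Q = 32.9 W

Treat each layer as a resistance in series:
  R_plate glass = L/(kA) = 6.94×10^-4/(0.753·1.22) = 7.554×10^-4 K/W
  R_aerogel blanket = L/(kA) = 0.0182/(0.0146·1.22) = 1.022 K/W
  R_plate glass = L/(kA) = 3.89×10^-4/(0.939·1.22) = 3.396×10^-4 K/W
ΣR = 7.554×10^-4 + 1.022 + 3.396×10^-4 = 1.023 K/W
Q = ΔT/ΣR = (23 °C − -10.7 °C)/1.023 = 32.9 W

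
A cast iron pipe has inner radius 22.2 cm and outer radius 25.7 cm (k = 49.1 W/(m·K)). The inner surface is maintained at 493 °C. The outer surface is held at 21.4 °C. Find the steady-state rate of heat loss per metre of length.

Q' = 2πk·ΔT/ln(r₂/r₁) = 2π × 49.1 × 471.6 / ln(0.257/0.222) = 9.94×10^5 W/m

Q' = 9.94×10^5 W/m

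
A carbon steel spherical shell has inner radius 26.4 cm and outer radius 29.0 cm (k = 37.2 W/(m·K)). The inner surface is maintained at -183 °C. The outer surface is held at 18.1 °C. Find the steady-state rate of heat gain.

Q = 2.77×10^5 W

Q = 4πk·ΔT/(1/r₁ − 1/r₂) = 4π × 37.2 × 201.1 / (1/0.264 − 1/0.290) = 2.77×10^5 W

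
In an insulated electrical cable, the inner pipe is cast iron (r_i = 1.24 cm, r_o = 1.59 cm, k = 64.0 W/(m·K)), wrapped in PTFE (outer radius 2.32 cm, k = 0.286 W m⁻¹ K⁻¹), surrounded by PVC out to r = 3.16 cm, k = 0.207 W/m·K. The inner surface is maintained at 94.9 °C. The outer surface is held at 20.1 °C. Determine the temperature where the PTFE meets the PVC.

Series thermal resistances, inner to outer:
  R'_cast iron = ln(0.0159/0.0124)/(2πk) = 0.2486/(2π·64.0) = 6.183×10^-4 m·K/W
  R'_PTFE = ln(0.0232/0.0159)/(2πk) = 0.3778/(2π·0.286) = 0.2103 m·K/W
  R'_PVC = ln(0.0316/0.0232)/(2πk) = 0.3090/(2π·0.207) = 0.2376 m·K/W
ΣR = 6.183×10^-4 + 0.2103 + 0.2376 = 0.4485 m·K/W
Q' = ΔT/ΣR = (94.9 °C − 20.1 °C)/0.4485 = 166.8 W/m
From the inner boundary to the PTFE/PVC interface, ΣR_partial = 0.2109 m·K/W.
T_interface = T_in − Q'·ΣR_partial = 94.9 °C − (166.8)(0.2109) = 59.7 °C

T = 59.7 °C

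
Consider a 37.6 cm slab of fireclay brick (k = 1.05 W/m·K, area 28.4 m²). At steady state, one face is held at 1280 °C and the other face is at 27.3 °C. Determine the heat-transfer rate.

Q = kA·ΔT/L = 1.05 × 28.4 × |1280 °C − 27.3 °C| / 0.376 = 99300 W

Q = 99.3 kW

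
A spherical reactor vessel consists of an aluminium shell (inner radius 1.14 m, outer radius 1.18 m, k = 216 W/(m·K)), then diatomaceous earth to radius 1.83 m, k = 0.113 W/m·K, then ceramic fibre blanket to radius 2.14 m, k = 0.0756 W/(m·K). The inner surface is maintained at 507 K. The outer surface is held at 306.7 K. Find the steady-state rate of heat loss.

Resistance network (inner→outer):
  R_aluminium = (1/1.14 − 1/1.18)/(4πk) = 0.02974/(4π·216) = 1.095×10^-5 K/W
  R_diatomaceous earth = (1/1.18 − 1/1.83)/(4πk) = 0.3010/(4π·0.113) = 0.2120 K/W
  R_ceramic fibre blanket = (1/1.83 − 1/2.14)/(4πk) = 0.07916/(4π·0.0756) = 0.08332 K/W
ΣR = 1.095×10^-5 + 0.2120 + 0.08332 = 0.2953 K/W
Q = ΔT/ΣR = (507 K − 306.7 K)/0.2953 = 678 W

Q = 678 W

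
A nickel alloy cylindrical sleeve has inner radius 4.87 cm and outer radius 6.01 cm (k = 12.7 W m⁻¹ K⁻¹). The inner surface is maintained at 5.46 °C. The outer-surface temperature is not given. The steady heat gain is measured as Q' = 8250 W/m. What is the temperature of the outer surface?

Sum the resistances:
  R'_nickel alloy = ln(0.0601/0.0487)/(2πk) = 0.2103/(2π·12.7) = 0.002636 m·K/W
ΣR = 0.002636 m·K/W
ΔT = Q'·ΣR = 8250 × 0.002636 = 21.75 K
Heat flows inward, so T_out = T_in + ΔT = 5.46 + 21.75 = 27.2 °C

T_out = 27.2 °C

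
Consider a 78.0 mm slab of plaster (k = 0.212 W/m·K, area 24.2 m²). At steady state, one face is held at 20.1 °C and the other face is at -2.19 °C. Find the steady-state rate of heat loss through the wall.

Q = 1470 W

Q = kA·ΔT/L = 0.212 × 24.2 × |20.1 °C − -2.19 °C| / 0.0780 = 1470 W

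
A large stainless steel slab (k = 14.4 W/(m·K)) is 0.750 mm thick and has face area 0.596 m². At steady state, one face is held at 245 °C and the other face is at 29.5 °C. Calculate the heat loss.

Q = kA·ΔT/L = 14.4 × 0.596 × |245 °C − 29.5 °C| / 7.50×10^-4 = 2.47×10^6 W

Q = 2470 kW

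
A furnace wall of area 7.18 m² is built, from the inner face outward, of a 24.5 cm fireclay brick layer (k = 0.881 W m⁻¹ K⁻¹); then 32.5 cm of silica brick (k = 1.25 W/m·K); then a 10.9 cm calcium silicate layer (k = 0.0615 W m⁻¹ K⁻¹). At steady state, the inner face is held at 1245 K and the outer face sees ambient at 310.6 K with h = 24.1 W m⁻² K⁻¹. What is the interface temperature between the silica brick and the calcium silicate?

Resistance network (inner→outer):
  R_fireclay brick = L/(kA) = 0.245/(0.881·7.18) = 0.03873 K/W
  R_silica brick = L/(kA) = 0.325/(1.25·7.18) = 0.03621 K/W
  R_calcium silicate = L/(kA) = 0.109/(0.0615·7.18) = 0.2468 K/W
  R_conv,out = 1/(hA) = 1/(24.1·7.18) = 0.005779 K/W
ΣR = 0.03873 + 0.03621 + 0.2468 + 0.005779 = 0.3275 K/W
Q = ΔT/ΣR = (1245 K − 310.6 K)/0.3275 = 2853 W
From the inner boundary to the silica brick/calcium silicate interface, ΣR_partial = 0.07494 K/W.
T_interface = T_in − Q·ΣR_partial = 1245 K − (2853)(0.07494) = 1031 K

T = 1031 K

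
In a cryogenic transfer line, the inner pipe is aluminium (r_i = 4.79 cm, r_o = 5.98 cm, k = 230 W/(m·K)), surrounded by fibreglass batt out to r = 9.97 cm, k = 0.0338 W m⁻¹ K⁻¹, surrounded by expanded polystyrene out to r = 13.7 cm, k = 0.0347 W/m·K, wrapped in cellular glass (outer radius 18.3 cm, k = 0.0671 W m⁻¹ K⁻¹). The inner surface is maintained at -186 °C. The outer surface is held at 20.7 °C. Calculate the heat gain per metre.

Series thermal resistances, inner to outer:
  R'_aluminium = ln(0.0598/0.0479)/(2πk) = 0.2219/(2π·230) = 1.535×10^-4 m·K/W
  R'_fibreglass batt = ln(0.0997/0.0598)/(2πk) = 0.5112/(2π·0.0338) = 2.407 m·K/W
  R'_expanded polystyrene = ln(0.137/0.0997)/(2πk) = 0.3178/(2π·0.0347) = 1.458 m·K/W
  R'_cellular glass = ln(0.183/0.137)/(2πk) = 0.2895/(2π·0.0671) = 0.6867 m·K/W
ΣR = 1.535×10^-4 + 2.407 + 1.458 + 0.6867 = 4.552 m·K/W
Q' = ΔT/ΣR = (-186 °C − 20.7 °C)/4.552 = -45.4 W/m
(Negative Q' ⇒ heat flows inward; heat gain = 45.4 W/m.)

Q' = 45.4 W/m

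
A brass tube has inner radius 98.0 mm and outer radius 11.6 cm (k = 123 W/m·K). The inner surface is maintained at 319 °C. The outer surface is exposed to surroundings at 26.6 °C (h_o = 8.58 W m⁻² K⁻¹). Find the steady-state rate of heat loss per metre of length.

Q' = 1830 W/m

Treat each layer as a resistance in series:
  R'_brass = ln(0.116/0.0980)/(2πk) = 0.1686/(2π·123) = 2.182×10^-4 m·K/W
  R'_conv,out = 1/(2πr h) = 1/(2π·0.116·8.58) = 0.1599 m·K/W
ΣR = 2.182×10^-4 + 0.1599 = 0.1601 m·K/W
Q' = ΔT/ΣR = (319 °C − 26.6 °C)/0.1601 = 1830 W/m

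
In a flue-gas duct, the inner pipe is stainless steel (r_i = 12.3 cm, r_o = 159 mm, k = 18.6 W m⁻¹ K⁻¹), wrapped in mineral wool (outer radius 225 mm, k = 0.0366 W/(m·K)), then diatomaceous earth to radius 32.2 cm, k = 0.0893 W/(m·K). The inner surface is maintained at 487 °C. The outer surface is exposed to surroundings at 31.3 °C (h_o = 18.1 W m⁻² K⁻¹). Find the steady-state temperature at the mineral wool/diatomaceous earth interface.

T = 171 °C

Resistance network (inner→outer):
  R'_stainless steel = ln(0.159/0.123)/(2πk) = 0.2567/(2π·18.6) = 0.002197 m·K/W
  R'_mineral wool = ln(0.225/0.159)/(2πk) = 0.3472/(2π·0.0366) = 1.510 m·K/W
  R'_diatomaceous earth = ln(0.322/0.225)/(2πk) = 0.3585/(2π·0.0893) = 0.6388 m·K/W
  R'_conv,out = 1/(2πr h) = 1/(2π·0.322·18.1) = 0.02731 m·K/W
ΣR = 0.002197 + 1.510 + 0.6388 + 0.02731 = 2.178 m·K/W
Q' = ΔT/ΣR = (487 °C − 31.3 °C)/2.178 = 209.2 W/m
From the inner boundary to the mineral wool/diatomaceous earth interface, ΣR_partial = 1.512 m·K/W.
T_interface = T_in − Q'·ΣR_partial = 487 °C − (209.2)(1.512) = 171 °C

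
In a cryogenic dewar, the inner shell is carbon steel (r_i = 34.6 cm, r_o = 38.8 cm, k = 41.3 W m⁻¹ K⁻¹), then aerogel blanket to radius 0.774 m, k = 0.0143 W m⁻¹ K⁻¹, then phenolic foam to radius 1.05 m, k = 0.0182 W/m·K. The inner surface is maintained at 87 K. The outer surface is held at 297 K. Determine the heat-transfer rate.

Q = 24.3 W

Treat each layer as a resistance in series:
  R_carbon steel = (1/0.346 − 1/0.388)/(4πk) = 0.3129/(4π·41.3) = 6.028×10^-4 K/W
  R_aerogel blanket = (1/0.388 − 1/0.774)/(4πk) = 1.285/(4π·0.0143) = 7.153 K/W
  R_phenolic foam = (1/0.774 − 1/1.05)/(4πk) = 0.3396/(4π·0.0182) = 1.485 K/W
ΣR = 6.028×10^-4 + 7.153 + 1.485 = 8.639 K/W
Q = ΔT/ΣR = (87 K − 297 K)/8.639 = -24.3 W
(Negative Q ⇒ heat flows inward; heat gain = 24.3 W.)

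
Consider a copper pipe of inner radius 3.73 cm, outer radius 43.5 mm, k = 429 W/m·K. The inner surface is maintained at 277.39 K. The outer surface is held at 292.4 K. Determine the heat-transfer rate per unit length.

Q' = 263 kW/m

Q' = 2πk·ΔT/ln(r₂/r₁) = 2π × 429 × 15.01 / ln(0.0435/0.0373) = 2.63×10^5 W/m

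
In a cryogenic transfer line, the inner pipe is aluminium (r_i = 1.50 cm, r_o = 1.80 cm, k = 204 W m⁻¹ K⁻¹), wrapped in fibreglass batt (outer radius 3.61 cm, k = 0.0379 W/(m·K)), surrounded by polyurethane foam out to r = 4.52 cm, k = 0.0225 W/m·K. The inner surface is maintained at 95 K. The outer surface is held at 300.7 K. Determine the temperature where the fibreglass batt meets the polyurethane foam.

Resistance network (inner→outer):
  R'_aluminium = ln(0.0180/0.0150)/(2πk) = 0.1823/(2π·204) = 1.422×10^-4 m·K/W
  R'_fibreglass batt = ln(0.0361/0.0180)/(2πk) = 0.6959/(2π·0.0379) = 2.922 m·K/W
  R'_polyurethane foam = ln(0.0452/0.0361)/(2πk) = 0.2248/(2π·0.0225) = 1.590 m·K/W
ΣR = 1.422×10^-4 + 2.922 + 1.590 = 4.512 m·K/W
Q' = ΔT/ΣR = (95 K − 300.7 K)/4.512 = -45.59 W/m
From the inner boundary to the fibreglass batt/polyurethane foam interface, ΣR_partial = 2.922 m·K/W.
T_interface = T_in − Q'·ΣR_partial = 95 K − (-45.59)(2.922) = 228.2 K

T = 228.2 K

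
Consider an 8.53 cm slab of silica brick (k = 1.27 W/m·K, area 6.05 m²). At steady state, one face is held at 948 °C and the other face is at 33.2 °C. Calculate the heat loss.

Q = kA·ΔT/L = 1.27 × 6.05 × |948 °C − 33.2 °C| / 0.0853 = 82400 W

Q = 82400 W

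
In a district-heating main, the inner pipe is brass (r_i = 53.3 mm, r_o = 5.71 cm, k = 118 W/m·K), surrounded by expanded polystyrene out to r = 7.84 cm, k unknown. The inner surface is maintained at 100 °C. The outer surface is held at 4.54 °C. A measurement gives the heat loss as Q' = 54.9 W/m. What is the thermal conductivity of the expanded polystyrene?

k = 0.0290 W/m·K

ΣR = ΔT/Q' = |100 − 4.54|/54.9 = 1.739 m·K/W
Known resistances:
  R'_brass = ln(0.0571/0.0533)/(2πk) = 0.06887/(2π·118) = 9.289×10^-5 m·K/W
R_expanded polystyrene = ΣR − ΣR_known = 1.739 − 9.289×10^-5 = 1.739 m·K/W
ln(r₂/r₁)/(2πk) = 1.739 ⇒ k = 0.3170/(2π·1.739) = 0.0290 W/m·K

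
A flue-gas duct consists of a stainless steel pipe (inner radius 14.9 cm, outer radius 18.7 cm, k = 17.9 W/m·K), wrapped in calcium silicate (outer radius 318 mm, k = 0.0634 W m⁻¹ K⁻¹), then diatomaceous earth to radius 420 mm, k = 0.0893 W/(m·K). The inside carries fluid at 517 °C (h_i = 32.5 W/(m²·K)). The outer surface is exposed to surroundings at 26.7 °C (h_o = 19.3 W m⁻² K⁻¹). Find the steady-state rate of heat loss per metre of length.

Q' = 260 W/m

Series thermal resistances, inner to outer:
  R'_conv,in = 1/(2πr h) = 1/(2π·0.149·32.5) = 0.03287 m·K/W
  R'_stainless steel = ln(0.187/0.149)/(2πk) = 0.2272/(2π·17.9) = 0.002020 m·K/W
  R'_calcium silicate = ln(0.318/0.187)/(2πk) = 0.5309/(2π·0.0634) = 1.333 m·K/W
  R'_diatomaceous earth = ln(0.420/0.318)/(2πk) = 0.2782/(2π·0.0893) = 0.4958 m·K/W
  R'_conv,out = 1/(2πr h) = 1/(2π·0.420·19.3) = 0.01963 m·K/W
ΣR = 0.03287 + 0.002020 + 1.333 + 0.4958 + 0.01963 = 1.883 m·K/W
Q' = ΔT/ΣR = (517 °C − 26.7 °C)/1.883 = 260 W/m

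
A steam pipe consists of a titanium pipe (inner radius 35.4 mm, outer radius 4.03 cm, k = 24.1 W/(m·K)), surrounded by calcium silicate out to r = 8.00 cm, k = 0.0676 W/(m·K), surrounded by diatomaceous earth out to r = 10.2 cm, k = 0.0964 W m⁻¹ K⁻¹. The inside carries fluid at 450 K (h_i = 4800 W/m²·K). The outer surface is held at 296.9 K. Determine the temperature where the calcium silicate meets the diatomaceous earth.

Treat each layer as a resistance in series:
  R'_conv,in = 1/(2πr h) = 1/(2π·0.0354·4800) = 9.366×10^-4 m·K/W
  R'_titanium = ln(0.0403/0.0354)/(2πk) = 0.1296/(2π·24.1) = 8.561×10^-4 m·K/W
  R'_calcium silicate = ln(0.0800/0.0403)/(2πk) = 0.6857/(2π·0.0676) = 1.614 m·K/W
  R'_diatomaceous earth = ln(0.102/0.0800)/(2πk) = 0.2429/(2π·0.0964) = 0.4011 m·K/W
ΣR = 9.366×10^-4 + 8.561×10^-4 + 1.614 + 0.4011 = 2.017 m·K/W
Q' = ΔT/ΣR = (450 K − 296.9 K)/2.017 = 75.90 W/m
From the inner boundary to the calcium silicate/diatomaceous earth interface, ΣR_partial = 1.616 m·K/W.
T_interface = T_in − Q'·ΣR_partial = 450 K − (75.90)(1.616) = 327.3 K

T = 327.3 K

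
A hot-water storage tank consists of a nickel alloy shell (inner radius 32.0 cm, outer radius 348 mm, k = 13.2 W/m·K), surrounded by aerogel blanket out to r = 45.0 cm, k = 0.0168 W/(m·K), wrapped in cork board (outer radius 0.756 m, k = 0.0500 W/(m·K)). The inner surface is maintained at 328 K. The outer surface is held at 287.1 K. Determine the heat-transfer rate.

Q = 9.05 W

Series thermal resistances, inner to outer:
  R_nickel alloy = (1/0.320 − 1/0.348)/(4πk) = 0.2514/(4π·13.2) = 0.001516 K/W
  R_aerogel blanket = (1/0.348 − 1/0.450)/(4πk) = 0.6513/(4π·0.0168) = 3.085 K/W
  R_cork board = (1/0.450 − 1/0.756)/(4πk) = 0.8995/(4π·0.0500) = 1.432 K/W
ΣR = 0.001516 + 3.085 + 1.432 = 4.519 K/W
Q = ΔT/ΣR = (328 K − 287.1 K)/4.519 = 9.05 W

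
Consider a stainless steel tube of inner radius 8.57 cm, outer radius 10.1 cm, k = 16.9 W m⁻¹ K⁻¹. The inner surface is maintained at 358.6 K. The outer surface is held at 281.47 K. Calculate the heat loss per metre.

Q' = 2πk·ΔT/ln(r₂/r₁) = 2π × 16.9 × 77.13 / ln(0.101/0.0857) = 49900 W/m

Q' = 49.9 kW/m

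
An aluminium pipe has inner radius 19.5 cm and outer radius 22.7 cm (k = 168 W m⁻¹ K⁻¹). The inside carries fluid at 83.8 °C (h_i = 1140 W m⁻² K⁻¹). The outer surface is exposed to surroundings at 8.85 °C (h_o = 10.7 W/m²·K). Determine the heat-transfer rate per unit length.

Q' = 1130 W/m

Resistance network (inner→outer):
  R'_conv,in = 1/(2πr h) = 1/(2π·0.195·1140) = 7.159×10^-4 m·K/W
  R'_aluminium = ln(0.227/0.195)/(2πk) = 0.1520/(2π·168) = 1.440×10^-4 m·K/W
  R'_conv,out = 1/(2πr h) = 1/(2π·0.227·10.7) = 0.06553 m·K/W
ΣR = 7.159×10^-4 + 1.440×10^-4 + 0.06553 = 0.06639 m·K/W
Q' = ΔT/ΣR = (83.8 °C − 8.85 °C)/0.06639 = 1130 W/m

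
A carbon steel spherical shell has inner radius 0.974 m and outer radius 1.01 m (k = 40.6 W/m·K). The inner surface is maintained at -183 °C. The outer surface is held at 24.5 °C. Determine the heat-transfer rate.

Q = 2.89×10^6 W

Q = 4πk·ΔT/(1/r₁ − 1/r₂) = 4π × 40.6 × 207.5 / (1/0.974 − 1/1.01) = 2.89×10^6 W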